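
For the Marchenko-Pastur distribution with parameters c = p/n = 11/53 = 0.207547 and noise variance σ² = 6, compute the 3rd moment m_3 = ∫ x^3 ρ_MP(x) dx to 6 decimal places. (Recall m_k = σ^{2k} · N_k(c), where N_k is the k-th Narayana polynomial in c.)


E[X³] = σ⁶ (1 + 3c + c²) (third MP moment). With σ² = 6 (so σ⁶ = 216) and c = 11/53 = 0.207547: E[X³] = 216 · (1 + 3·0.207547 + (0.207547)²) = 216 · 1.665717.

So E[X^3] = 359.794945.


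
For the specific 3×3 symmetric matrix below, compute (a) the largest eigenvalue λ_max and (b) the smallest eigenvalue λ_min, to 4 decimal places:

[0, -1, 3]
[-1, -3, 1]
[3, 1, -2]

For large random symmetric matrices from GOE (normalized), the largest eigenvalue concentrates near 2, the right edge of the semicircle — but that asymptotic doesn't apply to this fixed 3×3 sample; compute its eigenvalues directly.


Since M is real symmetric, all three eigenvalues are real; they are the roots of det(λI − M) = λ³ − (tr M) λ² + s λ − det M, where s is the sum of the principal 2×2 minors.
tr M = 0 + (-3) + (-2) = -5.
s = (0·(-3) − (-1)²) + (0·(-2) − 3²) + ((-3)·(-2) − 1²) = -1 + (-9) + 5 = -5.
det M (expand along row 1) = 0·5 − (-1)·(-1) + 3·8 = 23.
Characteristic polynomial: λ³ + 5λ² − 5λ − 23 = 0.
Substitute λ = y + (tr M)/3 = y − 1.666667 to remove the quadratic term: y³ + p·y + q = 0 with p = s − (tr M)²/3 = -13.333333 and q = −2(tr M)³/27 + (tr M)·s/3 − det M = -5.407407.
Three real roots ⇒ use the trigonometric (Viète) form: r = 2√(−p/3) = 4.216370, φ = arccos(3q/(p·r)) = arccos(0.288558) = 1.278076 rad.
y_k = r·cos(φ/3 − 2πk/3) for k = 0, 1, 2 gives y = 3.839492, -0.410753, -3.428739.
λ_k = y_k − 1.666667 gives λ = 2.1728, -2.0774, -5.0954 (check: the sum is -5.0000 = tr M).

Hence λ_max = 2.1728 and λ_min = -5.0954.


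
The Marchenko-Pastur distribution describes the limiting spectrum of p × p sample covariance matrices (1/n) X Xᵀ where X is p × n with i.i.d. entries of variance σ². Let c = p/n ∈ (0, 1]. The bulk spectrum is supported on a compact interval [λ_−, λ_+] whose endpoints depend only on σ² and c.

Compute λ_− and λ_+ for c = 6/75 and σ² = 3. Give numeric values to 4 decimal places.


c = 6/75 = 0.080000; √c = 0.282843.
λ_− = σ² (1 − √c)² = 3 · (1 − 0.282843)² = 3 · (0.717157)² = 1.542944.
λ_+ = σ² (1 + √c)² = 3 · (1 + 0.282843)² = 3 · (1.282843)² = 4.937056.

Rounded to 4 decimal places: λ_− ≈ 1.5429, λ_+ ≈ 4.9371.


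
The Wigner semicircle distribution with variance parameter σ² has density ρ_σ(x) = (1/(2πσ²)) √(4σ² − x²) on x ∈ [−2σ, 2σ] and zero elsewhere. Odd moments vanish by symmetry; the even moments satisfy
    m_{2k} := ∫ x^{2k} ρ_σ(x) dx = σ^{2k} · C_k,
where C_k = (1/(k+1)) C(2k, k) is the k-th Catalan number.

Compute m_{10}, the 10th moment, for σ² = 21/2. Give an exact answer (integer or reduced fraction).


By the scaled semicircle moment identity, m_{2k} = σ^{2k} · C_k with k = 5.
C_5 = (1/(k+1)) · C(2k, k) = (1/6) · C(10, 5) = (1/6) · 252 = 42.
σ^{2k} = (σ²)^k = (21/2)^5 = 4084101/32.

Therefore m_{10} = σ^{10} · C_5 = (4084101/32) · 42 = 85766121/16.


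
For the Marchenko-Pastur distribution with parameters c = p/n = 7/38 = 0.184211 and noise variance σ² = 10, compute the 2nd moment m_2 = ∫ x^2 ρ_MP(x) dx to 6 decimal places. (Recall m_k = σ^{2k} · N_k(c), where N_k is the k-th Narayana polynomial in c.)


E[X²] = σ⁴ (1 + c) (second MP moment). With σ² = 10 (so σ⁴ = 100) and c = 7/38 = 0.184211: E[X²] = 100 · (1 + 0.184211) = 100 · 1.184211.

So E[X^2] = 118.421053.


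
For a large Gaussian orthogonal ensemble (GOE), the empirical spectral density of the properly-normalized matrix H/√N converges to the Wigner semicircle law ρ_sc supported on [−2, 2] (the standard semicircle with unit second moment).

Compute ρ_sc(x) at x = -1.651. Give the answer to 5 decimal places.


ρ_sc(x) = (1/(2π)) √(4 − x²). With x = -1.651:
  4 − x² = 4 − (-1.651)² = 4 − 2.725801 = 1.274199.
  √(4 − x²) = 1.128804.
  1/(2π) = 0.159155.
  ρ_sc(-1.651) = 0.159155 · 1.128804 = 0.179655.

Rounded to 5 decimal places: ρ_sc(-1.651) ≈ 0.17965.


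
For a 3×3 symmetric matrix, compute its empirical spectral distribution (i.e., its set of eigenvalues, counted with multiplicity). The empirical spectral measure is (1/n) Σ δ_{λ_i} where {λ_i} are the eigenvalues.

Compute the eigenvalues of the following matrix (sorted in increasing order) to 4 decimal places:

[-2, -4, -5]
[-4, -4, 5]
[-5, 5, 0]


Since M is real symmetric, all three eigenvalues are real; they are the roots of det(λI − M) = λ³ − (tr M) λ² + s λ − det M, where s is the sum of the principal 2×2 minors.
tr M = -2 + (-4) + 0 = -6.
s = ((-2)·(-4) − (-4)²) + ((-2)·0 − (-5)²) + ((-4)·0 − 5²) = -8 + (-25) + (-25) = -58.
det M (expand along row 1) = (-2)·(-25) − (-4)·25 + (-5)·(-40) = 350.
Characteristic polynomial: λ³ + 6λ² − 58λ − 350 = 0.
Substitute λ = y + (tr M)/3 = y − 2.000000 to remove the quadratic term: y³ + p·y + q = 0 with p = s − (tr M)²/3 = -70.000000 and q = −2(tr M)³/27 + (tr M)·s/3 − det M = -218.000000.
Three real roots ⇒ use the trigonometric (Viète) form: r = 2√(−p/3) = 9.660918, φ = arccos(3q/(p·r)) = arccos(0.967078) = 0.257312 rad.
y_k = r·cos(φ/3 − 2πk/3) for k = 0, 1, 2 gives y = 9.625404, -4.095973, -5.529431.
λ_k = y_k − 2.000000 gives λ = 7.6254, -6.0960, -7.5294 (check: the sum is -6.0000 = tr M).

Eigenvalues sorted in increasing order: [-7.5294, -6.0960, 7.6254].


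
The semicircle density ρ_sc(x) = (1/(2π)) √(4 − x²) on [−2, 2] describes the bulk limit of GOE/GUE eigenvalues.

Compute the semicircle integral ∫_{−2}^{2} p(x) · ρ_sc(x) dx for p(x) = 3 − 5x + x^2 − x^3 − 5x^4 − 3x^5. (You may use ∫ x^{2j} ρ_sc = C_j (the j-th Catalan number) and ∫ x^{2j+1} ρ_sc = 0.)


Write p(x) = Σ a_i x^i, split into monomials and integrate each against ρ_sc separately.
Using ∫ x^{2j} ρ_sc = C_j = (1/(j+1)) C(2j, j) (Catalan numbers) and ∫ x^{2j+1} ρ_sc = 0 (odd monomials vanish by symmetry):
  i = 0 (even): a_0 · C_{0} = 3 · 1 = 3
  i = 1 (odd): ∫ x^1 ρ_sc = 0 (vanishes)
  i = 2 (even): a_2 · C_{1} = 1 · 1 = 1
  i = 3 (odd): ∫ x^3 ρ_sc = 0 (vanishes)
  i = 4 (even): a_4 · C_{2} = -5 · 2 = -10
  i = 5 (odd): ∫ x^5 ρ_sc = 0 (vanishes)

Summing the contributions: ∫_{−2}^{2} p(x) ρ_sc(x) dx = 3 + 1 + (-10) = -6.


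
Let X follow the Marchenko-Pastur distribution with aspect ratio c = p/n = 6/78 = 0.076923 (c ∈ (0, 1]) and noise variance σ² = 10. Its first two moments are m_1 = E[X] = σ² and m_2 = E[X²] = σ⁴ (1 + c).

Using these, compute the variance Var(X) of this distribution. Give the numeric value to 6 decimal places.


m_1 = E[X] = σ² = 10, so m_1² = 100.
m_2 = E[X²] = σ⁴ (1 + c) = 100 · (1 + 0.076923) = 100 · 1.076923 = 107.692308.
(Note m_2 − m_1² simplifies to c · σ⁴ = 0.076923 · 100.)

Var(X) = m_2 − m_1² = 107.692308 − 100 = 7.692308.


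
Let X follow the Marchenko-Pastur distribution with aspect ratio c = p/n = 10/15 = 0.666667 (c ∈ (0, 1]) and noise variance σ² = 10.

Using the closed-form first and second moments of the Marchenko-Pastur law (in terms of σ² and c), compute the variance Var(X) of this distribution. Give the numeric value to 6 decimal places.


Recall the MP moments m_1 = E[X] = σ² and m_2 = E[X²] = σ⁴ (1 + c).
m_1 = E[X] = σ² = 10, so m_1² = 100.
m_2 = E[X²] = σ⁴ (1 + c) = 100 · (1 + 0.666667) = 100 · 1.666667 = 166.666667.
(Note m_2 − m_1² simplifies to c · σ⁴ = 0.666667 · 100.)

Var(X) = m_2 − m_1² = 166.666667 − 100 = 66.666667.


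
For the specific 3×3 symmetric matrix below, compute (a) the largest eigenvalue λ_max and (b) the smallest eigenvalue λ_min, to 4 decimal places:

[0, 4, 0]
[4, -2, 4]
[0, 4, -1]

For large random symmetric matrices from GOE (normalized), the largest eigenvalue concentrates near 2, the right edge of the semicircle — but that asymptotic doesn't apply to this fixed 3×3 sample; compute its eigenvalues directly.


Since M is real symmetric, all three eigenvalues are real; they are the roots of det(λI − M) = λ³ − (tr M) λ² + s λ − det M, where s is the sum of the principal 2×2 minors.
tr M = 0 + (-2) + (-1) = -3.
s = (0·(-2) − 4²) + (0·(-1) − 0²) + ((-2)·(-1) − 4²) = -16 + 0 + (-14) = -30.
det M (expand along row 1) = 0·(-14) − 4·(-4) + 0·16 = 16.
Characteristic polynomial: λ³ + 3λ² − 30λ − 16 = 0.
Substitute λ = y + (tr M)/3 = y − 1.000000 to remove the quadratic term: y³ + p·y + q = 0 with p = s − (tr M)²/3 = -33.000000 and q = −2(tr M)³/27 + (tr M)·s/3 − det M = 16.000000.
Three real roots ⇒ use the trigonometric (Viète) form: r = 2√(−p/3) = 6.633250, φ = arccos(3q/(p·r)) = arccos(-0.219281) = 1.791874 rad.
y_k = r·cos(φ/3 − 2πk/3) for k = 0, 1, 2 gives y = 5.484782, 0.488378, -5.973161.
λ_k = y_k − 1.000000 gives λ = 4.4848, -0.5116, -6.9732 (check: the sum is -3.0000 = tr M).

Hence λ_max = 4.4848 and λ_min = -6.9732.


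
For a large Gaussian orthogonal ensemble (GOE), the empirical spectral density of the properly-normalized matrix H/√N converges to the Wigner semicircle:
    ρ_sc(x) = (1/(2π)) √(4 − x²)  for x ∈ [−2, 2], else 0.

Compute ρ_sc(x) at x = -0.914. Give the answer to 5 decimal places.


ρ_sc(x) = (1/(2π)) √(4 − x²). With x = -0.914:
  4 − x² = 4 − (-0.914)² = 4 − 0.835396 = 3.164604.
  √(4 − x²) = 1.778933.
  1/(2π) = 0.159155.
  ρ_sc(-0.914) = 0.159155 · 1.778933 = 0.283126.

Rounded to 5 decimal places: ρ_sc(-0.914) ≈ 0.28313.


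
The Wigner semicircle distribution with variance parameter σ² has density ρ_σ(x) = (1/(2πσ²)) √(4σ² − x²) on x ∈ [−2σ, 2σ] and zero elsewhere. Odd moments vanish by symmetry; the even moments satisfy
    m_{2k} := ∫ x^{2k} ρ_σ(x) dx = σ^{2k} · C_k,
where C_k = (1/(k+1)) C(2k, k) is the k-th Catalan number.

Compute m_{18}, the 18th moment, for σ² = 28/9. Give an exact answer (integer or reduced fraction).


By the scaled semicircle moment identity, m_{2k} = σ^{2k} · C_k with k = 9.
C_9 = (1/(k+1)) · C(2k, k) = (1/10) · C(18, 9) = (1/10) · 48620 = 4862.
σ^{2k} = (σ²)^k = (28/9)^9 = 10578455953408/387420489.

Therefore m_{18} = σ^{18} · C_9 = (10578455953408/387420489) · 4862 = 51432452845469696/387420489.


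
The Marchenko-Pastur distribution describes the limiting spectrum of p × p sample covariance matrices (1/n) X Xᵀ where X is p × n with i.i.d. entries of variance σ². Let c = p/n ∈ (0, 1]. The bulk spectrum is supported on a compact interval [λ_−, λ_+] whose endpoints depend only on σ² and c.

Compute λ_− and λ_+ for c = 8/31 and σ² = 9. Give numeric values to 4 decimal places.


c = 8/31 = 0.258065; √c = 0.508001.
λ_− = σ² (1 − √c)² = 9 · (1 − 0.508001)² = 9 · (0.491999)² = 2.178572.
λ_+ = σ² (1 + √c)² = 9 · (1 + 0.508001)² = 9 · (1.508001)² = 20.466590.

Rounded to 4 decimal places: λ_− ≈ 2.1786, λ_+ ≈ 20.4666.


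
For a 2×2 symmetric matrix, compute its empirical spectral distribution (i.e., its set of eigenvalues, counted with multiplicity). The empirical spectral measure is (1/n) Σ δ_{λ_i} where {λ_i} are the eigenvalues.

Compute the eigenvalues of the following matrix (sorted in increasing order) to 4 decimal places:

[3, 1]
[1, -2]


Since M is real symmetric, both eigenvalues are real; they are the roots of det(λI − M) = λ² − (tr M) λ + det M.
tr M = 3 + (-2) = 1.
det M = 3·(-2) − 1² = -6 − 1 = -7.
Characteristic polynomial: λ² − λ − 7 = 0.
Discriminant Δ = (tr M)² − 4·det M = 1 − (-28) = 29; √Δ = 5.385165.
λ = (tr M ± √Δ)/2 = (1 ± 5.385165)/2, giving (tr M − √Δ)/2 = -2.1926 and (tr M + √Δ)/2 = 3.1926.

Eigenvalues sorted in increasing order: [-2.1926, 3.1926].


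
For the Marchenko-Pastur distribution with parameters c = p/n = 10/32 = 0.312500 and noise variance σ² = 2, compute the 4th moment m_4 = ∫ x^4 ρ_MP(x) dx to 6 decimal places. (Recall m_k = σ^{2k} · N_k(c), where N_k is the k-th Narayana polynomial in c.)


E[X⁴] = σ⁸ (1 + 6c + 6c² + c³) (fourth MP moment). With σ² = 2 (so σ⁸ = 16) and c = 10/32 = 0.312500: E[X⁴] = 16 · (1 + 6·0.312500 + 6·(0.312500)² + (0.312500)³) = 16 · 3.491455.

So E[X^4] = 55.863281.


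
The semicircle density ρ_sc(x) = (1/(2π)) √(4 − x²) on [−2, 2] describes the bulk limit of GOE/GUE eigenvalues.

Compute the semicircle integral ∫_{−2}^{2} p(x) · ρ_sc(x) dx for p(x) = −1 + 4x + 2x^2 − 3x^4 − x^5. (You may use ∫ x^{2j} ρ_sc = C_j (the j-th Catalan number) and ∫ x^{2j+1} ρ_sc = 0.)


Write p(x) = Σ a_i x^i, split into monomials and integrate each against ρ_sc separately.
Using ∫ x^{2j} ρ_sc = C_j = (1/(j+1)) C(2j, j) (Catalan numbers) and ∫ x^{2j+1} ρ_sc = 0 (odd monomials vanish by symmetry):
  i = 0 (even): a_0 · C_{0} = -1 · 1 = -1
  i = 1 (odd): ∫ x^1 ρ_sc = 0 (vanishes)
  i = 2 (even): a_2 · C_{1} = 2 · 1 = 2
  i = 4 (even): a_4 · C_{2} = -3 · 2 = -6
  i = 5 (odd): ∫ x^5 ρ_sc = 0 (vanishes)

Summing the contributions: ∫_{−2}^{2} p(x) ρ_sc(x) dx = (-1) + 2 + (-6) = -5.


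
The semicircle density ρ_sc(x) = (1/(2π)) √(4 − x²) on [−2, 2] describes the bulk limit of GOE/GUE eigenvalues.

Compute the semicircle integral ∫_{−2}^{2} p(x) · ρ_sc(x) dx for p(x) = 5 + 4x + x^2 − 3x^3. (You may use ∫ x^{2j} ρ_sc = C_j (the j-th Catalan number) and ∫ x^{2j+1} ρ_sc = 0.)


Write p(x) = Σ a_i x^i, split into monomials and integrate each against ρ_sc separately.
Using ∫ x^{2j} ρ_sc = C_j = (1/(j+1)) C(2j, j) (Catalan numbers) and ∫ x^{2j+1} ρ_sc = 0 (odd monomials vanish by symmetry):
  i = 0 (even): a_0 · C_{0} = 5 · 1 = 5
  i = 1 (odd): ∫ x^1 ρ_sc = 0 (vanishes)
  i = 2 (even): a_2 · C_{1} = 1 · 1 = 1
  i = 3 (odd): ∫ x^3 ρ_sc = 0 (vanishes)

Summing the contributions: ∫_{−2}^{2} p(x) ρ_sc(x) dx = 5 + 1 = 6.


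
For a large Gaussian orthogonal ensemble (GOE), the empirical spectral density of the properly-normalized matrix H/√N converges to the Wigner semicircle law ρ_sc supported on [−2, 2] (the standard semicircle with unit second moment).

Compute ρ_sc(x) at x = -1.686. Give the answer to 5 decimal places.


ρ_sc(x) = (1/(2π)) √(4 − x²). With x = -1.686:
  4 − x² = 4 − (-1.686)² = 4 − 2.842596 = 1.157404.
  √(4 − x²) = 1.075827.
  1/(2π) = 0.159155.
  ρ_sc(-1.686) = 0.159155 · 1.075827 = 0.171223.

Rounded to 5 decimal places: ρ_sc(-1.686) ≈ 0.17122.


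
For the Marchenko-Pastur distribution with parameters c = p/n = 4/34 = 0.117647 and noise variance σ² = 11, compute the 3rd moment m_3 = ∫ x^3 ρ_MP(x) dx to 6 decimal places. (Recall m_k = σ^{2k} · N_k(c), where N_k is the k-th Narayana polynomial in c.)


E[X³] = σ⁶ (1 + 3c + c²) (third MP moment). With σ² = 11 (so σ⁶ = 1331) and c = 4/34 = 0.117647: E[X³] = 1331 · (1 + 3·0.117647 + (0.117647)²) = 1331 · 1.366782.

So E[X^3] = 1819.186851.


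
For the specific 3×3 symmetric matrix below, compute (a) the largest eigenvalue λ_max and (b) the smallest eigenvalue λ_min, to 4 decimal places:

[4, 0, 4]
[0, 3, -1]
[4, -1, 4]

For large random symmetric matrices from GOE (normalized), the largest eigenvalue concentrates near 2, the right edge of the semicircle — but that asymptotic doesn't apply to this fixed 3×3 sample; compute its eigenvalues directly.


Since M is real symmetric, all three eigenvalues are real; they are the roots of det(λI − M) = λ³ − (tr M) λ² + s λ − det M, where s is the sum of the principal 2×2 minors.
tr M = 4 + 3 + 4 = 11.
s = (4·3 − 0²) + (4·4 − 4²) + (3·4 − (-1)²) = 12 + 0 + 11 = 23.
det M (expand along row 1) = 4·11 − 0·4 + 4·(-12) = -4.
Characteristic polynomial: λ³ − 11λ² + 23λ + 4 = 0.
Substitute λ = y + (tr M)/3 = y + 3.666667 to remove the quadratic term: y³ + p·y + q = 0 with p = s − (tr M)²/3 = -17.333333 and q = −2(tr M)³/27 + (tr M)·s/3 − det M = -10.259259.
Three real roots ⇒ use the trigonometric (Viète) form: r = 2√(−p/3) = 4.807402, φ = arccos(3q/(p·r)) = arccos(0.369356) = 1.192481 rad.
y_k = r·cos(φ/3 − 2πk/3) for k = 0, 1, 2 gives y = 4.432589, -0.604633, -3.827956.
λ_k = y_k + 3.666667 gives λ = 8.0993, 3.0620, -0.1613 (check: the sum is 11.0000 = tr M).

Hence λ_max = 8.0993 and λ_min = -0.1613.


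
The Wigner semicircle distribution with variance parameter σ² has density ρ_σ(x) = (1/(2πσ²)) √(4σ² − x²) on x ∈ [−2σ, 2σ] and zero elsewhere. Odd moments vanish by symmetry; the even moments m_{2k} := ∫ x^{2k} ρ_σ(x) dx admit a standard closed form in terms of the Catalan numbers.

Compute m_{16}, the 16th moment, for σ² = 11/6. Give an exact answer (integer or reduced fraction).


By the scaled semicircle moment identity, m_{2k} = σ^{2k} · C_k with k = 8.
C_8 = (1/(k+1)) · C(2k, k) = (1/9) · C(16, 8) = (1/9) · 12870 = 1430.
σ^{2k} = (σ²)^k = (11/6)^8 = 214358881/1679616.

Therefore m_{16} = σ^{16} · C_8 = (214358881/1679616) · 1430 = 153266599915/839808.


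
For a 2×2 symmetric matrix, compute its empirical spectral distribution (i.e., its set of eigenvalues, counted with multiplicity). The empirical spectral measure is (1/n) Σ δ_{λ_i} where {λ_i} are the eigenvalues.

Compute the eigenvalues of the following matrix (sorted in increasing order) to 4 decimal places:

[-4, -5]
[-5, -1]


Since M is real symmetric, both eigenvalues are real; they are the roots of det(λI − M) = λ² − (tr M) λ + det M.
tr M = -4 + (-1) = -5.
det M = (-4)·(-1) − (-5)² = 4 − 25 = -21.
Characteristic polynomial: λ² + 5λ − 21 = 0.
Discriminant Δ = (tr M)² − 4·det M = 25 − (-84) = 109; √Δ = 10.440307.
λ = (tr M ± √Δ)/2 = (-5 ± 10.440307)/2, giving (tr M − √Δ)/2 = -7.7202 and (tr M + √Δ)/2 = 2.7202.

Eigenvalues sorted in increasing order: [-7.7202, 2.7202].


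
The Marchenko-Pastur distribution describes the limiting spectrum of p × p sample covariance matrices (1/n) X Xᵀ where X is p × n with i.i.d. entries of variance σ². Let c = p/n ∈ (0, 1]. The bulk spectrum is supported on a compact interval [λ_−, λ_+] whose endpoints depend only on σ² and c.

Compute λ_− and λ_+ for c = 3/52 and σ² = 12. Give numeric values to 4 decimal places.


c = 3/52 = 0.057692; √c = 0.240192.
λ_− = σ² (1 − √c)² = 12 · (1 − 0.240192)² = 12 · (0.759808)² = 6.927694.
λ_+ = σ² (1 + √c)² = 12 · (1 + 0.240192)² = 12 · (1.240192)² = 18.456921.

Rounded to 4 decimal places: λ_− ≈ 6.9277, λ_+ ≈ 18.4569.


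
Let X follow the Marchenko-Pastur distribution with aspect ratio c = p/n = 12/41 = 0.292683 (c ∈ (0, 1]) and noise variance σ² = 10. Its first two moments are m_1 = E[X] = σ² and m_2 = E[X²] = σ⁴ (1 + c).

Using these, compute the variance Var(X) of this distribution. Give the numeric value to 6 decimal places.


m_1 = E[X] = σ² = 10, so m_1² = 100.
m_2 = E[X²] = σ⁴ (1 + c) = 100 · (1 + 0.292683) = 100 · 1.292683 = 129.268293.
(Note m_2 − m_1² simplifies to c · σ⁴ = 0.292683 · 100.)

Var(X) = m_2 − m_1² = 129.268293 − 100 = 29.268293.


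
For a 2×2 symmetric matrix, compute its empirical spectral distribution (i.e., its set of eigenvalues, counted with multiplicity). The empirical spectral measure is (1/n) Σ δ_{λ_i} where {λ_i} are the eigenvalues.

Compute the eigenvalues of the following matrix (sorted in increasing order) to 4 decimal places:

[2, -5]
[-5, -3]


Since M is real symmetric, both eigenvalues are real; they are the roots of det(λI − M) = λ² − (tr M) λ + det M.
tr M = 2 + (-3) = -1.
det M = 2·(-3) − (-5)² = -6 − 25 = -31.
Characteristic polynomial: λ² + λ − 31 = 0.
Discriminant Δ = (tr M)² − 4·det M = 1 − (-124) = 125; √Δ = 11.180340.
λ = (tr M ± √Δ)/2 = (-1 ± 11.180340)/2, giving (tr M − √Δ)/2 = -6.0902 and (tr M + √Δ)/2 = 5.0902.

Eigenvalues sorted in increasing order: [-6.0902, 5.0902].


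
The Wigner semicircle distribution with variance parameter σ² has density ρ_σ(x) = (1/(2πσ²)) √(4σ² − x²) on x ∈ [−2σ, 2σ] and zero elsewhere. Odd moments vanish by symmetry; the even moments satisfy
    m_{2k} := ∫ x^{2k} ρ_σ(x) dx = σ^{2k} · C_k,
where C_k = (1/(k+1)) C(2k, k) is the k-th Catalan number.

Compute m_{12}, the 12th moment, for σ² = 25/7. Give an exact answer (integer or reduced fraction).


By the scaled semicircle moment identity, m_{2k} = σ^{2k} · C_k with k = 6.
C_6 = (1/(k+1)) · C(2k, k) = (1/7) · C(12, 6) = (1/7) · 924 = 132.
σ^{2k} = (σ²)^k = (25/7)^6 = 244140625/117649.

Therefore m_{12} = σ^{12} · C_6 = (244140625/117649) · 132 = 32226562500/117649.


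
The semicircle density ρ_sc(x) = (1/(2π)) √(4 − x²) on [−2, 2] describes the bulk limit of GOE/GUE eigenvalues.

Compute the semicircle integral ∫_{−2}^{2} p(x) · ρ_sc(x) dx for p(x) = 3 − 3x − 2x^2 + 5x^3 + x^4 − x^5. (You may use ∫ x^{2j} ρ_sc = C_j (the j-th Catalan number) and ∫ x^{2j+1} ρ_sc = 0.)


Write p(x) = Σ a_i x^i, split into monomials and integrate each against ρ_sc separately.
Using ∫ x^{2j} ρ_sc = C_j = (1/(j+1)) C(2j, j) (Catalan numbers) and ∫ x^{2j+1} ρ_sc = 0 (odd monomials vanish by symmetry):
  i = 0 (even): a_0 · C_{0} = 3 · 1 = 3
  i = 1 (odd): ∫ x^1 ρ_sc = 0 (vanishes)
  i = 2 (even): a_2 · C_{1} = -2 · 1 = -2
  i = 3 (odd): ∫ x^3 ρ_sc = 0 (vanishes)
  i = 4 (even): a_4 · C_{2} = 1 · 2 = 2
  i = 5 (odd): ∫ x^5 ρ_sc = 0 (vanishes)

Summing the contributions: ∫_{−2}^{2} p(x) ρ_sc(x) dx = 3 + (-2) + 2 = 3.


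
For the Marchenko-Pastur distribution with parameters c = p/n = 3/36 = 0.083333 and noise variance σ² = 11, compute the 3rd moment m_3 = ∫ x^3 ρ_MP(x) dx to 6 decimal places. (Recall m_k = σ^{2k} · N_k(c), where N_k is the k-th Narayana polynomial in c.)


E[X³] = σ⁶ (1 + 3c + c²) (third MP moment). With σ² = 11 (so σ⁶ = 1331) and c = 3/36 = 0.083333: E[X³] = 1331 · (1 + 3·0.083333 + (0.083333)²) = 1331 · 1.256944.

So E[X^3] = 1672.993056.


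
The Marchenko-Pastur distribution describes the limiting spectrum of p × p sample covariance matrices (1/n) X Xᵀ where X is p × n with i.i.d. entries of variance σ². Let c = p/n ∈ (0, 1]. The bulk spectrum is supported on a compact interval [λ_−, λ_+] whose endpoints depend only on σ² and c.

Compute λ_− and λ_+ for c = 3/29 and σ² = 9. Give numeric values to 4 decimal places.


c = 3/29 = 0.103448; √c = 0.321634.
λ_− = σ² (1 − √c)² = 9 · (1 − 0.321634)² = 9 · (0.678366)² = 4.141627.
λ_+ = σ² (1 + √c)² = 9 · (1 + 0.321634)² = 9 · (1.321634)² = 15.720442.

Rounded to 4 decimal places: λ_− ≈ 4.1416, λ_+ ≈ 15.7204.


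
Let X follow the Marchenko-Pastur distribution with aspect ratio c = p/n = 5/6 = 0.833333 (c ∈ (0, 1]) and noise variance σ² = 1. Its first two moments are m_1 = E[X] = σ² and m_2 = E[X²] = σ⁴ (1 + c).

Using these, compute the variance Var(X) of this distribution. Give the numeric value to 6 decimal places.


m_1 = E[X] = σ² = 1, so m_1² = 1.
m_2 = E[X²] = σ⁴ (1 + c) = 1 · (1 + 0.833333) = 1 · 1.833333 = 1.833333.
(Note m_2 − m_1² simplifies to c · σ⁴ = 0.833333 · 1.)

Var(X) = m_2 − m_1² = 1.833333 − 1 = 0.833333.


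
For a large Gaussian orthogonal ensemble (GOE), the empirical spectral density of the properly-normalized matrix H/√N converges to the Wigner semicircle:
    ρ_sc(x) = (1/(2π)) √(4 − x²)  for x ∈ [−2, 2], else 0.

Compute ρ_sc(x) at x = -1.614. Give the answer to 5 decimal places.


ρ_sc(x) = (1/(2π)) √(4 − x²). With x = -1.614:
  4 − x² = 4 − (-1.614)² = 4 − 2.604996 = 1.395004.
  √(4 − x²) = 1.181103.
  1/(2π) = 0.159155.
  ρ_sc(-1.614) = 0.159155 · 1.181103 = 0.187978.

Rounded to 5 decimal places: ρ_sc(-1.614) ≈ 0.18798.


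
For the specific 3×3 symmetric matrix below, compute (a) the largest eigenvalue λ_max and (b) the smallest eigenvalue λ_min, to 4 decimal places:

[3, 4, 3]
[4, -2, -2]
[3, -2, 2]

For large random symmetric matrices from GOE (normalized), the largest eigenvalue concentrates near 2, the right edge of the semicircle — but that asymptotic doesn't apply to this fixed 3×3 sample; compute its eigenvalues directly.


Since M is real symmetric, all three eigenvalues are real; they are the roots of det(λI − M) = λ³ − (tr M) λ² + s λ − det M, where s is the sum of the principal 2×2 minors.
tr M = 3 + (-2) + 2 = 3.
s = (3·(-2) − 4²) + (3·2 − 3²) + ((-2)·2 − (-2)²) = -22 + (-3) + (-8) = -33.
det M (expand along row 1) = 3·(-8) − 4·14 + 3·(-2) = -86.
Characteristic polynomial: λ³ − 3λ² − 33λ + 86 = 0.
Substitute λ = y + (tr M)/3 = y + 1.000000 to remove the quadratic term: y³ + p·y + q = 0 with p = s − (tr M)²/3 = -36.000000 and q = −2(tr M)³/27 + (tr M)·s/3 − det M = 51.000000.
Three real roots ⇒ use the trigonometric (Viète) form: r = 2√(−p/3) = 6.928203, φ = arccos(3q/(p·r)) = arccos(-0.613435) = 2.231199 rad.
y_k = r·cos(φ/3 − 2πk/3) for k = 0, 1, 2 gives y = 5.098786, 1.512846, -6.611632.
λ_k = y_k + 1.000000 gives λ = 6.0988, 2.5128, -5.6116 (check: the sum is 3.0000 = tr M).

Hence λ_max = 6.0988 and λ_min = -5.6116.


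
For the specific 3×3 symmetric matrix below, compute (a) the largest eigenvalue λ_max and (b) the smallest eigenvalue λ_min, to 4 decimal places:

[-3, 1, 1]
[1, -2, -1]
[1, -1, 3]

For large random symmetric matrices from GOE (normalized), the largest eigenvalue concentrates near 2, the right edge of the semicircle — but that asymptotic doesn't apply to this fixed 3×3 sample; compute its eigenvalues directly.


Since M is real symmetric, all three eigenvalues are real; they are the roots of det(λI − M) = λ³ − (tr M) λ² + s λ − det M, where s is the sum of the principal 2×2 minors.
tr M = -3 + (-2) + 3 = -2.
s = ((-3)·(-2) − 1²) + ((-3)·3 − 1²) + ((-2)·3 − (-1)²) = 5 + (-10) + (-7) = -12.
det M (expand along row 1) = (-3)·(-7) − 1·4 + 1·1 = 18.
Characteristic polynomial: λ³ + 2λ² − 12λ − 18 = 0.
Substitute λ = y + (tr M)/3 = y − 0.666667 to remove the quadratic term: y³ + p·y + q = 0 with p = s − (tr M)²/3 = -13.333333 and q = −2(tr M)³/27 + (tr M)·s/3 − det M = -9.407407.
Three real roots ⇒ use the trigonometric (Viète) form: r = 2√(−p/3) = 4.216370, φ = arccos(3q/(p·r)) = arccos(0.502012) = 1.044873 rad.
y_k = r·cos(φ/3 − 2πk/3) for k = 0, 1, 2 gives y = 3.963208, -0.735382, -3.227826.
λ_k = y_k − 0.666667 gives λ = 3.2965, -1.4020, -3.8945 (check: the sum is -2.0000 = tr M).

Hence λ_max = 3.2965 and λ_min = -3.8945.


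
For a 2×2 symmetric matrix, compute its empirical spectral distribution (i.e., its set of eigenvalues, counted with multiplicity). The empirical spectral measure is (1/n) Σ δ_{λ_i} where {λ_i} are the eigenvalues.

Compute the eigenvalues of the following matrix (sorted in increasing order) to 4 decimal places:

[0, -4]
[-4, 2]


Since M is real symmetric, both eigenvalues are real; they are the roots of det(λI − M) = λ² − (tr M) λ + det M.
tr M = 0 + 2 = 2.
det M = 0·2 − (-4)² = 0 − 16 = -16.
Characteristic polynomial: λ² − 2λ − 16 = 0.
Discriminant Δ = (tr M)² − 4·det M = 4 − (-64) = 68; √Δ = 8.246211.
λ = (tr M ± √Δ)/2 = (2 ± 8.246211)/2, giving (tr M − √Δ)/2 = -3.1231 and (tr M + √Δ)/2 = 5.1231.

Eigenvalues sorted in increasing order: [-3.1231, 5.1231].


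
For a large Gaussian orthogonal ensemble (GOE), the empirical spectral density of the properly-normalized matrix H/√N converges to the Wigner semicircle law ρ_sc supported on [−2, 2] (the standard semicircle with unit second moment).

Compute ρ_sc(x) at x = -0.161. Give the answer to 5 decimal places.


ρ_sc(x) = (1/(2π)) √(4 − x²). With x = -0.161:
  4 − x² = 4 − (-0.161)² = 4 − 0.025921 = 3.974079.
  √(4 − x²) = 1.993509.
  1/(2π) = 0.159155.
  ρ_sc(-0.161) = 0.159155 · 1.993509 = 0.317277.

Rounded to 5 decimal places: ρ_sc(-0.161) ≈ 0.31728.


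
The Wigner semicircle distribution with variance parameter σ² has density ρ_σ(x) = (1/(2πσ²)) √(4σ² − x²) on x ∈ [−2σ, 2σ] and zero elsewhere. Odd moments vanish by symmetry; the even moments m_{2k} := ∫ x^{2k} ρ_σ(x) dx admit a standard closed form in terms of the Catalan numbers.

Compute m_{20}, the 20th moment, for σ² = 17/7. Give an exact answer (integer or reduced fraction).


By the scaled semicircle moment identity, m_{2k} = σ^{2k} · C_k with k = 10.
C_10 = (1/(k+1)) · C(2k, k) = (1/11) · C(20, 10) = (1/11) · 184756 = 16796.
σ^{2k} = (σ²)^k = (17/7)^10 = 2015993900449/282475249.

Therefore m_{20} = σ^{20} · C_10 = (2015993900449/282475249) · 16796 = 33860633551941404/282475249.


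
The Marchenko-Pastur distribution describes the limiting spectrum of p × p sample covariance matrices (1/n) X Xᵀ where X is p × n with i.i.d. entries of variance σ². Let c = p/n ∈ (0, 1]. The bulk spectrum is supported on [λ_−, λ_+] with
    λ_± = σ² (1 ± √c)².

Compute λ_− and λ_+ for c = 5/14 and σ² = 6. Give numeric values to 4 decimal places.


c = 5/14 = 0.357143; √c = 0.597614.
λ_− = σ² (1 − √c)² = 6 · (1 − 0.597614)² = 6 · (0.402386)² = 0.971485.
λ_+ = σ² (1 + √c)² = 6 · (1 + 0.597614)² = 6 · (1.597614)² = 15.314229.

Rounded to 4 decimal places: λ_− ≈ 0.9715, λ_+ ≈ 15.3142.


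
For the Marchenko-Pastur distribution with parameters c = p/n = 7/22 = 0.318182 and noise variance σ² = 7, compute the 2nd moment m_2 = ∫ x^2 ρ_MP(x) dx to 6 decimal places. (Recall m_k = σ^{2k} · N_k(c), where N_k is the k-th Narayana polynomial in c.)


E[X²] = σ⁴ (1 + c) (second MP moment). With σ² = 7 (so σ⁴ = 49) and c = 7/22 = 0.318182: E[X²] = 49 · (1 + 0.318182) = 49 · 1.318182.

So E[X^2] = 64.590909.


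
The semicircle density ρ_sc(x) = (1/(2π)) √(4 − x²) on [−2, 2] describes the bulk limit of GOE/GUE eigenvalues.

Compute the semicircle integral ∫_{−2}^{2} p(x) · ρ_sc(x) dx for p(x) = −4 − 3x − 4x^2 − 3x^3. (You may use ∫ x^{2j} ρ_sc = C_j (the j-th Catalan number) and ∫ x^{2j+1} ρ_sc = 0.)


Write p(x) = Σ a_i x^i, split into monomials and integrate each against ρ_sc separately.
Using ∫ x^{2j} ρ_sc = C_j = (1/(j+1)) C(2j, j) (Catalan numbers) and ∫ x^{2j+1} ρ_sc = 0 (odd monomials vanish by symmetry):
  i = 0 (even): a_0 · C_{0} = -4 · 1 = -4
  i = 1 (odd): ∫ x^1 ρ_sc = 0 (vanishes)
  i = 2 (even): a_2 · C_{1} = -4 · 1 = -4
  i = 3 (odd): ∫ x^3 ρ_sc = 0 (vanishes)

Summing the contributions: ∫_{−2}^{2} p(x) ρ_sc(x) dx = (-4) + (-4) = -8.


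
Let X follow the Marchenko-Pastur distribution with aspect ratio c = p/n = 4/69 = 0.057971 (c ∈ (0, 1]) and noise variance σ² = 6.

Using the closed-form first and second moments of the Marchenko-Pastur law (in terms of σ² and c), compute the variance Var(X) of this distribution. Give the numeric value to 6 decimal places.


Recall the MP moments m_1 = E[X] = σ² and m_2 = E[X²] = σ⁴ (1 + c).
m_1 = E[X] = σ² = 6, so m_1² = 36.
m_2 = E[X²] = σ⁴ (1 + c) = 36 · (1 + 0.057971) = 36 · 1.057971 = 38.086957.
(Note m_2 − m_1² simplifies to c · σ⁴ = 0.057971 · 36.)

Var(X) = m_2 − m_1² = 38.086957 − 36 = 2.086957.


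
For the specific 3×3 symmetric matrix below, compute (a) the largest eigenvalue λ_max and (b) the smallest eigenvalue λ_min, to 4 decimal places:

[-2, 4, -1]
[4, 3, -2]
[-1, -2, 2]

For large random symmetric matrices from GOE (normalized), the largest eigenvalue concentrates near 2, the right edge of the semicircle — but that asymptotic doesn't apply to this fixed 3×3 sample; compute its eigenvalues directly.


Since M is real symmetric, all three eigenvalues are real; they are the roots of det(λI − M) = λ³ − (tr M) λ² + s λ − det M, where s is the sum of the principal 2×2 minors.
tr M = -2 + 3 + 2 = 3.
s = ((-2)·3 − 4²) + ((-2)·2 − (-1)²) + (3·2 − (-2)²) = -22 + (-5) + 2 = -25.
det M (expand along row 1) = (-2)·2 − 4·6 + (-1)·(-5) = -23.
Characteristic polynomial: λ³ − 3λ² − 25λ + 23 = 0.
Substitute λ = y + (tr M)/3 = y + 1.000000 to remove the quadratic term: y³ + p·y + q = 0 with p = s − (tr M)²/3 = -28.000000 and q = −2(tr M)³/27 + (tr M)·s/3 − det M = -4.000000.
Three real roots ⇒ use the trigonometric (Viète) form: r = 2√(−p/3) = 6.110101, φ = arccos(3q/(p·r)) = arccos(0.070141) = 1.500597 rad.
y_k = r·cos(φ/3 − 2πk/3) for k = 0, 1, 2 gives y = 5.361535, -0.142961, -5.218573.
λ_k = y_k + 1.000000 gives λ = 6.3615, 0.8570, -4.2186 (check: the sum is 3.0000 = tr M).

Hence λ_max = 6.3615 and λ_min = -4.2186.


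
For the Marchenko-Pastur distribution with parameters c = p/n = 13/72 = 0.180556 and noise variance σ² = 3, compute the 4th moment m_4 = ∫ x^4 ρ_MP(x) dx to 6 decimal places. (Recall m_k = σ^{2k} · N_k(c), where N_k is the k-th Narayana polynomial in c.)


E[X⁴] = σ⁸ (1 + 6c + 6c² + c³) (fourth MP moment). With σ² = 3 (so σ⁸ = 81) and c = 13/72 = 0.180556: E[X⁴] = 81 · (1 + 6·0.180556 + 6·(0.180556)² + (0.180556)³) = 81 · 2.284821.

So E[X^4] = 185.070530.


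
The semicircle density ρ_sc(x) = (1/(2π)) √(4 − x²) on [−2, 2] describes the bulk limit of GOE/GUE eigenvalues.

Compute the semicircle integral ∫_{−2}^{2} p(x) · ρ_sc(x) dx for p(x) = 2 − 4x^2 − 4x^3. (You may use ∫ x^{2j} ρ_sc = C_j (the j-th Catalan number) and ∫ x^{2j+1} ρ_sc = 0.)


Write p(x) = Σ a_i x^i, split into monomials and integrate each against ρ_sc separately.
Using ∫ x^{2j} ρ_sc = C_j = (1/(j+1)) C(2j, j) (Catalan numbers) and ∫ x^{2j+1} ρ_sc = 0 (odd monomials vanish by symmetry):
  i = 0 (even): a_0 · C_{0} = 2 · 1 = 2
  i = 2 (even): a_2 · C_{1} = -4 · 1 = -4
  i = 3 (odd): ∫ x^3 ρ_sc = 0 (vanishes)

Summing the contributions: ∫_{−2}^{2} p(x) ρ_sc(x) dx = 2 + (-4) = -2.


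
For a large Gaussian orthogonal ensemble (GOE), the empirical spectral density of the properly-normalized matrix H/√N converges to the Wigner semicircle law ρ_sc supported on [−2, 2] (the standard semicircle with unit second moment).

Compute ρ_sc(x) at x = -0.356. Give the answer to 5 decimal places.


ρ_sc(x) = (1/(2π)) √(4 − x²). With x = -0.356:
  4 − x² = 4 − (-0.356)² = 4 − 0.126736 = 3.873264.
  √(4 − x²) = 1.968061.
  1/(2π) = 0.159155.
  ρ_sc(-0.356) = 0.159155 · 1.968061 = 0.313227.

Rounded to 5 decimal places: ρ_sc(-0.356) ≈ 0.31323.


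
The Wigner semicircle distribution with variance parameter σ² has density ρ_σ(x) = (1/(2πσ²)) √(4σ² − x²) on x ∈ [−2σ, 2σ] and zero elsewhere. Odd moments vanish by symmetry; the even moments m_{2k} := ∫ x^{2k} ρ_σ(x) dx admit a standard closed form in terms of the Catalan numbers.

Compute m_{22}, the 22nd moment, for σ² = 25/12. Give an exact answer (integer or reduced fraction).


By the scaled semicircle moment identity, m_{2k} = σ^{2k} · C_k with k = 11.
C_11 = (1/(k+1)) · C(2k, k) = (1/12) · C(22, 11) = (1/12) · 705432 = 58786.
σ^{2k} = (σ²)^k = (25/12)^11 = 2384185791015625/743008370688.

Therefore m_{22} = σ^{22} · C_11 = (2384185791015625/743008370688) · 58786 = 70078372955322265625/371504185344.


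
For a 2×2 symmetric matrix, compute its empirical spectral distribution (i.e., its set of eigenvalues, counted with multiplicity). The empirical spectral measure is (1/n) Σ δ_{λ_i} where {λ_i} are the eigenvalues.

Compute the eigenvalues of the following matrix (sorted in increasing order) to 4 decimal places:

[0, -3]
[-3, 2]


Since M is real symmetric, both eigenvalues are real; they are the roots of det(λI − M) = λ² − (tr M) λ + det M.
tr M = 0 + 2 = 2.
det M = 0·2 − (-3)² = 0 − 9 = -9.
Characteristic polynomial: λ² − 2λ − 9 = 0.
Discriminant Δ = (tr M)² − 4·det M = 4 − (-36) = 40; √Δ = 6.324555.
λ = (tr M ± √Δ)/2 = (2 ± 6.324555)/2, giving (tr M − √Δ)/2 = -2.1623 and (tr M + √Δ)/2 = 4.1623.

Eigenvalues sorted in increasing order: [-2.1623, 4.1623].


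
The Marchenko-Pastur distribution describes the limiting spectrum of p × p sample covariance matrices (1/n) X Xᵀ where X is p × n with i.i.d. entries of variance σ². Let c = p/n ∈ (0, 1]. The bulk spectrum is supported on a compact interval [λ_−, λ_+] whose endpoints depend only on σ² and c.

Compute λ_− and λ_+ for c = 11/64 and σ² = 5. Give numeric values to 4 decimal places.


c = 11/64 = 0.171875; √c = 0.414578.
λ_− = σ² (1 − √c)² = 5 · (1 − 0.414578)² = 5 · (0.585422)² = 1.713594.
λ_+ = σ² (1 + √c)² = 5 · (1 + 0.414578)² = 5 · (1.414578)² = 10.005156.

Rounded to 4 decimal places: λ_− ≈ 1.7136, λ_+ ≈ 10.0052.


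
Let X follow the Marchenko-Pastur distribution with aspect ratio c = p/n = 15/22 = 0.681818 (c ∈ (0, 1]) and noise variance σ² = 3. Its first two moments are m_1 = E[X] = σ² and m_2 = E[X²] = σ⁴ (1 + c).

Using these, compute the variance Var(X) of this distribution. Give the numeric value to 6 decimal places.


m_1 = E[X] = σ² = 3, so m_1² = 9.
m_2 = E[X²] = σ⁴ (1 + c) = 9 · (1 + 0.681818) = 9 · 1.681818 = 15.136364.
(Note m_2 − m_1² simplifies to c · σ⁴ = 0.681818 · 9.)

Var(X) = m_2 − m_1² = 15.136364 − 9 = 6.136364.


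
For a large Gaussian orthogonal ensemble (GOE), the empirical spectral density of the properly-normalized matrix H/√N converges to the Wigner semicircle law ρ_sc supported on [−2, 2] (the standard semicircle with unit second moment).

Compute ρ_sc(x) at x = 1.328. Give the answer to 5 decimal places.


ρ_sc(x) = (1/(2π)) √(4 − x²). With x = 1.328:
  4 − x² = 4 − (1.328)² = 4 − 1.763584 = 2.236416.
  √(4 − x²) = 1.495465.
  1/(2π) = 0.159155.
  ρ_sc(1.328) = 0.159155 · 1.495465 = 0.238011.

Rounded to 5 decimal places: ρ_sc(1.328) ≈ 0.23801.


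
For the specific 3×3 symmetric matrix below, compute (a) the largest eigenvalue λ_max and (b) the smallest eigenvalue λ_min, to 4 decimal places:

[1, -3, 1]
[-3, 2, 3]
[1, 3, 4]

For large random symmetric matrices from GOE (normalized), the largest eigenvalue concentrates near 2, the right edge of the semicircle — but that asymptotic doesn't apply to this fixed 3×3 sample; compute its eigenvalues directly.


Since M is real symmetric, all three eigenvalues are real; they are the roots of det(λI − M) = λ³ − (tr M) λ² + s λ − det M, where s is the sum of the principal 2×2 minors.
tr M = 1 + 2 + 4 = 7.
s = (1·2 − (-3)²) + (1·4 − 1²) + (2·4 − 3²) = -7 + 3 + (-1) = -5.
det M (expand along row 1) = 1·(-1) − (-3)·(-15) + 1·(-11) = -57.
Characteristic polynomial: λ³ − 7λ² − 5λ + 57 = 0.
Substitute λ = y + (tr M)/3 = y + 2.333333 to remove the quadratic term: y³ + p·y + q = 0 with p = s − (tr M)²/3 = -21.333333 and q = −2(tr M)³/27 + (tr M)·s/3 − det M = 19.925926.
Three real roots ⇒ use the trigonometric (Viète) form: r = 2√(−p/3) = 5.333333, φ = arccos(3q/(p·r)) = arccos(-0.525391) = 2.123970 rad.
y_k = r·cos(φ/3 − 2πk/3) for k = 0, 1, 2 gives y = 4.051576, 0.977857, -5.029433.
λ_k = y_k + 2.333333 gives λ = 6.3849, 3.3112, -2.6961 (check: the sum is 7.0000 = tr M).

Hence λ_max = 6.3849 and λ_min = -2.6961.


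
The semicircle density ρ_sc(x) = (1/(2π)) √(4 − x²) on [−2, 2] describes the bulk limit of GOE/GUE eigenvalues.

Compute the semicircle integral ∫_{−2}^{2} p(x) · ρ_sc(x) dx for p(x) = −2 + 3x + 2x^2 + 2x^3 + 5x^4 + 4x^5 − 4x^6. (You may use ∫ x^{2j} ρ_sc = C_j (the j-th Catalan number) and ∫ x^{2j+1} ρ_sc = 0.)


Write p(x) = Σ a_i x^i, split into monomials and integrate each against ρ_sc separately.
Using ∫ x^{2j} ρ_sc = C_j = (1/(j+1)) C(2j, j) (Catalan numbers) and ∫ x^{2j+1} ρ_sc = 0 (odd monomials vanish by symmetry):
  i = 0 (even): a_0 · C_{0} = -2 · 1 = -2
  i = 1 (odd): ∫ x^1 ρ_sc = 0 (vanishes)
  i = 2 (even): a_2 · C_{1} = 2 · 1 = 2
  i = 3 (odd): ∫ x^3 ρ_sc = 0 (vanishes)
  i = 4 (even): a_4 · C_{2} = 5 · 2 = 10
  i = 5 (odd): ∫ x^5 ρ_sc = 0 (vanishes)
  i = 6 (even): a_6 · C_{3} = -4 · 5 = -20

Summing the contributions: ∫_{−2}^{2} p(x) ρ_sc(x) dx = (-2) + 2 + 10 + (-20) = -10.
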